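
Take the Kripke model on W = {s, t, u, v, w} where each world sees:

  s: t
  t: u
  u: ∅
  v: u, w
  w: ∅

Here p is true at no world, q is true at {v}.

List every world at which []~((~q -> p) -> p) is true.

{u, w}

s: successors {t}; ~((~q -> p) -> p) there: t:F. ✗
t: successors {u}; ~((~q -> p) -> p) there: u:F. ✗
u: no successors, so []~((~q -> p) -> p) holds vacuously. ✓
v: successors {u, w}; ~((~q -> p) -> p) there: u:F, w:F. ✗
w: no successors, so []~((~q -> p) -> p) holds vacuously. ✓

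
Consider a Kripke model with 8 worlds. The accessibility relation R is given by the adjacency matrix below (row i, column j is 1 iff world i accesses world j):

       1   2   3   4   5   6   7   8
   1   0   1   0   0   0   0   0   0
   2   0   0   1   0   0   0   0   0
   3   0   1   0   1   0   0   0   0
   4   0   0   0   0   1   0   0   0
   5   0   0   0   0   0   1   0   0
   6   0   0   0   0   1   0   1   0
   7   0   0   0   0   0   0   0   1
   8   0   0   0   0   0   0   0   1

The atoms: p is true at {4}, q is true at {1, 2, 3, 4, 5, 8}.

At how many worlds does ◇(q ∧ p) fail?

7

1: successors {2}; q ∧ p there: 2:F. ✗
2: successors {3}; q ∧ p there: 3:F. ✗
3: successors {2, 4}; q ∧ p there: 2:F, 4:T. ✓
4: successors {5}; q ∧ p there: 5:F. ✗
5: successors {6}; q ∧ p there: 6:F. ✗
6: successors {5, 7}; q ∧ p there: 5:F, 7:F. ✗
7: successors {8}; q ∧ p there: 8:F. ✗
8: successors {8}; q ∧ p there: 8:F. ✗
Satisfying worlds: {3}.
So ◇(q ∧ p) fails at the other 7 worlds.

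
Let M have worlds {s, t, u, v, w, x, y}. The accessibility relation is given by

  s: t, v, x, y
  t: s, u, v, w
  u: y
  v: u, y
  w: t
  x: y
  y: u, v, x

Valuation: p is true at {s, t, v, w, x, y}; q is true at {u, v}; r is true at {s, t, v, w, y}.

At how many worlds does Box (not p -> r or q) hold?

7

s: successors {t, v, x, y}; not p -> r or q there: t:T, v:T, x:T, y:T. ✓
t: successors {s, u, v, w}; not p -> r or q there: s:T, u:T, v:T, w:T. ✓
u: successors {y}; not p -> r or q there: y:T. ✓
v: successors {u, y}; not p -> r or q there: u:T, y:T. ✓
w: successors {t}; not p -> r or q there: t:T. ✓
x: successors {y}; not p -> r or q there: y:T. ✓
y: successors {u, v, x}; not p -> r or q there: u:T, v:T, x:T. ✓
Satisfying worlds: {s, t, u, v, w, x, y}.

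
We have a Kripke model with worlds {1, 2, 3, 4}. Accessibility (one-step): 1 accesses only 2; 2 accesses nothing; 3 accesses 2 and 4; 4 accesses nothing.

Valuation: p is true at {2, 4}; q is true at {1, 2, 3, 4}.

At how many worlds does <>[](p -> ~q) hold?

1: successors {2}; [](p -> ~q) there: 2:T. ✓
2: no successors, so <>[](p -> ~q) fails. ✗
3: successors {2, 4}; [](p -> ~q) there: 2:T, 4:T. ✓
4: no successors, so <>[](p -> ~q) fails. ✗
Satisfying worlds: {1, 3}.

2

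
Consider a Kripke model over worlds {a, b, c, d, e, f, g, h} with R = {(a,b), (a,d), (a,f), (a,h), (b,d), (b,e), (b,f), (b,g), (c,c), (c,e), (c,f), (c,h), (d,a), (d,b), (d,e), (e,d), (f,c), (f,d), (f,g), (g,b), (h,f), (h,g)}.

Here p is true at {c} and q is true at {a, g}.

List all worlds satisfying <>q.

{b, d, f, h}

a: successors {b, d, f, h}; q there: b:F, d:F, f:F, h:F. ✗
b: successors {d, e, f, g}; q there: d:F, e:F, f:F, g:T. ✓
c: successors {c, e, f, h}; q there: c:F, e:F, f:F, h:F. ✗
d: successors {a, b, e}; q there: a:T, b:F, e:F. ✓
e: successors {d}; q there: d:F. ✗
f: successors {c, d, g}; q there: c:F, d:F, g:T. ✓
g: successors {b}; q there: b:F. ✗
h: successors {f, g}; q there: f:F, g:T. ✓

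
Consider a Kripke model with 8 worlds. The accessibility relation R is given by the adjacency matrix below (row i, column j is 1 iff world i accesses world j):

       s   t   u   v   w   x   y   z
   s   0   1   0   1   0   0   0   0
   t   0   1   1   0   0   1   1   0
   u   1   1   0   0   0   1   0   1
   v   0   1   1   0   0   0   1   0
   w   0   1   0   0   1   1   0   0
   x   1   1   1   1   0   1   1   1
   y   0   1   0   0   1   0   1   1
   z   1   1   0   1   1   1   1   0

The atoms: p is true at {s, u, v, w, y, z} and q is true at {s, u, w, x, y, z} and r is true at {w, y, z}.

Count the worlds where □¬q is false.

s: successors {t, v}; ¬q there: t:T, v:T. ✓
t: successors {t, u, x, y}; ¬q there: t:T, u:F, x:F, y:F. ✗
u: successors {s, t, x, z}; ¬q there: s:F, t:T, x:F, z:F. ✗
v: successors {t, u, y}; ¬q there: t:T, u:F, y:F. ✗
w: successors {t, w, x}; ¬q there: t:T, w:F, x:F. ✗
x: successors {s, t, u, v, x, y, z}; ¬q there: s:F, t:T, u:F, v:T, x:F, y:F, z:F. ✗
y: successors {t, w, y, z}; ¬q there: t:T, w:F, y:F, z:F. ✗
z: successors {s, t, v, w, x, y}; ¬q there: s:F, t:T, v:T, w:F, x:F, y:F. ✗
Satisfying worlds: {s}.
So □¬q fails at the other 7 worlds.

7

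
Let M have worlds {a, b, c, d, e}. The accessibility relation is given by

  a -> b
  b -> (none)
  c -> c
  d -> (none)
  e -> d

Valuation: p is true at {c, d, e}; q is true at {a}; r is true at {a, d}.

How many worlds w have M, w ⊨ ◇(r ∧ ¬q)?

a: successors {b}; r ∧ ¬q there: b:F. ✗
b: no successors, so ◇(r ∧ ¬q) fails. ✗
c: successors {c}; r ∧ ¬q there: c:F. ✗
d: no successors, so ◇(r ∧ ¬q) fails. ✗
e: successors {d}; r ∧ ¬q there: d:T. ✓
Satisfying worlds: {e}.

1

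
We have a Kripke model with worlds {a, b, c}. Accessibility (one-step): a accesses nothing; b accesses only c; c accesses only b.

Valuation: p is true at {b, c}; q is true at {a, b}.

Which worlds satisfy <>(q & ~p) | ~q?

a: <>(q & ~p) is F, ~q is F. ✗
b: <>(q & ~p) is F, ~q is F. ✗
c: <>(q & ~p) is F, ~q is T. ✓

{c}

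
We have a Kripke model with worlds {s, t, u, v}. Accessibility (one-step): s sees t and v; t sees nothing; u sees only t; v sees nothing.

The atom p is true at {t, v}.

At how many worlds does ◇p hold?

2

s: successors {t, v}; p there: t:T, v:T. ✓
t: no successors, so ◇p fails. ✗
u: successors {t}; p there: t:T. ✓
v: no successors, so ◇p fails. ✗
Satisfying worlds: {s, u}.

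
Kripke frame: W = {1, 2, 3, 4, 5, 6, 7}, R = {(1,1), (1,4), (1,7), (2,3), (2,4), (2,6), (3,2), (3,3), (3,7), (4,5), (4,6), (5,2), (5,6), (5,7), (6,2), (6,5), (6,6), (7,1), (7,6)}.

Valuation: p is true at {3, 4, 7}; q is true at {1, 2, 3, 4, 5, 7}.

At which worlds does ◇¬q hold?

1: successors {1, 4, 7}; ¬q there: 1:F, 4:F, 7:F. ✗
2: successors {3, 4, 6}; ¬q there: 3:F, 4:F, 6:T. ✓
3: successors {2, 3, 7}; ¬q there: 2:F, 3:F, 7:F. ✗
4: successors {5, 6}; ¬q there: 5:F, 6:T. ✓
5: successors {2, 6, 7}; ¬q there: 2:F, 6:T, 7:F. ✓
6: successors {2, 5, 6}; ¬q there: 2:F, 5:F, 6:T. ✓
7: successors {1, 6}; ¬q there: 1:F, 6:T. ✓

{2, 4, 5, 6, 7}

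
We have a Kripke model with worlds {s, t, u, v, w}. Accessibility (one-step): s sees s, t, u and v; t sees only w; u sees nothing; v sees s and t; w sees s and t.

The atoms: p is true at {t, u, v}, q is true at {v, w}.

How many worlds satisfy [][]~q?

2

s: successors {s, t, u, v}; []~q there: s:F, t:F, u:T, v:T. ✗
t: successors {w}; []~q there: w:T. ✓
u: no successors, so [][]~q holds vacuously. ✓
v: successors {s, t}; []~q there: s:F, t:F. ✗
w: successors {s, t}; []~q there: s:F, t:F. ✗
Satisfying worlds: {t, u}.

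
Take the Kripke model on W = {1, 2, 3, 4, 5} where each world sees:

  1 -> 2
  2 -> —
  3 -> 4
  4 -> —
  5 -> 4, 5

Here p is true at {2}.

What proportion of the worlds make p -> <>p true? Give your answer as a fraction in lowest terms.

1: p is F, <>p is T. ✓
2: p is T, <>p is F. ✗
3: p is F, <>p is F. ✓
4: p is F, <>p is F. ✓
5: p is F, <>p is F. ✓
That's 4 of 5 worlds, so 4/5.

4/5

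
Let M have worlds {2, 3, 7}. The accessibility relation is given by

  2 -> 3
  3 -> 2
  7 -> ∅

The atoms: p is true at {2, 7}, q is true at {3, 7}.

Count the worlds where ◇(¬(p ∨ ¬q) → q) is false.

2: successors {3}; ¬(p ∨ ¬q) → q there: 3:T. ✓
3: successors {2}; ¬(p ∨ ¬q) → q there: 2:T. ✓
7: no successors, so ◇(¬(p ∨ ¬q) → q) fails. ✗
Satisfying worlds: {2, 3}.
So ◇(¬(p ∨ ¬q) → q) fails at the other 1 world.

1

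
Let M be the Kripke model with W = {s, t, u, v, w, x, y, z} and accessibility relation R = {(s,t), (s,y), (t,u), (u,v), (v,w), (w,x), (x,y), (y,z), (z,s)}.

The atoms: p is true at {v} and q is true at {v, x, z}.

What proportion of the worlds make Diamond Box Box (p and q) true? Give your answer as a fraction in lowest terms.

1/8

s: successors {t, y}; Box Box (p and q) there: t:T, y:F. ✓
t: successors {u}; Box Box (p and q) there: u:F. ✗
u: successors {v}; Box Box (p and q) there: v:F. ✗
v: successors {w}; Box Box (p and q) there: w:F. ✗
w: successors {x}; Box Box (p and q) there: x:F. ✗
x: successors {y}; Box Box (p and q) there: y:F. ✗
y: successors {z}; Box Box (p and q) there: z:F. ✗
z: successors {s}; Box Box (p and q) there: s:F. ✗
That's 1 of 8 worlds, so 1/8.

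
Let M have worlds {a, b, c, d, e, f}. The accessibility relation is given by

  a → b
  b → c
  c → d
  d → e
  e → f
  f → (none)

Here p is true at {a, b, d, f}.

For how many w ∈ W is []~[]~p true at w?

a: successors {b}; ~[]~p there: b:F. ✗
b: successors {c}; ~[]~p there: c:T. ✓
c: successors {d}; ~[]~p there: d:F. ✗
d: successors {e}; ~[]~p there: e:T. ✓
e: successors {f}; ~[]~p there: f:F. ✗
f: no successors, so []~[]~p holds vacuously. ✓
Satisfying worlds: {b, d, f}.

3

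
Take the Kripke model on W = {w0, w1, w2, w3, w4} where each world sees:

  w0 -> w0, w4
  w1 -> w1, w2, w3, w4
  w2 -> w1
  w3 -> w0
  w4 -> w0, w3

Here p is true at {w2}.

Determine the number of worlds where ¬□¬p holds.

w0: □¬p is T. ✗
w1: □¬p is F. ✓
w2: □¬p is T. ✗
w3: □¬p is T. ✗
w4: □¬p is T. ✗
Satisfying worlds: {w1}.

1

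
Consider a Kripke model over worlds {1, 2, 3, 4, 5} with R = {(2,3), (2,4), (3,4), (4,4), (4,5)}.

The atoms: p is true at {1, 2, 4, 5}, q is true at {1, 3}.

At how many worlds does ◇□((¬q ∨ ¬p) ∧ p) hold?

3

1: no successors, so ◇□((¬q ∨ ¬p) ∧ p) fails. ✗
2: successors {3, 4}; □((¬q ∨ ¬p) ∧ p) there: 3:T, 4:T. ✓
3: successors {4}; □((¬q ∨ ¬p) ∧ p) there: 4:T. ✓
4: successors {4, 5}; □((¬q ∨ ¬p) ∧ p) there: 4:T, 5:T. ✓
5: no successors, so ◇□((¬q ∨ ¬p) ∧ p) fails. ✗
Satisfying worlds: {2, 3, 4}.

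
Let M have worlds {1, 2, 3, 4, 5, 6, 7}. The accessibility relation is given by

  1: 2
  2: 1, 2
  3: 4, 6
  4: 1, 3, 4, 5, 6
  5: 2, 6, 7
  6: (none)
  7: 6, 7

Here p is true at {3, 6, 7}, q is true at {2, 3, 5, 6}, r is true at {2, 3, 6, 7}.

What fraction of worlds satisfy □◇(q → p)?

1: successors {2}; ◇(q → p) there: 2:T. ✓
2: successors {1, 2}; ◇(q → p) there: 1:F, 2:T. ✗
3: successors {4, 6}; ◇(q → p) there: 4:T, 6:F. ✗
4: successors {1, 3, 4, 5, 6}; ◇(q → p) there: 1:F, 3:T, 4:T, 5:T, 6:F. ✗
5: successors {2, 6, 7}; ◇(q → p) there: 2:T, 6:F, 7:T. ✗
6: no successors, so □◇(q → p) holds vacuously. ✓
7: successors {6, 7}; ◇(q → p) there: 6:F, 7:T. ✗
That's 2 of 7 worlds, so 2/7.

2/7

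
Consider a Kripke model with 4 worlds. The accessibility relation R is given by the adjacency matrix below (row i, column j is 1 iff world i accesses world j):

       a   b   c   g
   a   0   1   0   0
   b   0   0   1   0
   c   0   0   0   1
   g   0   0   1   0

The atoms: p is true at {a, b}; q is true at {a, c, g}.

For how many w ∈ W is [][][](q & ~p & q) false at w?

0

a: successors {b}; [][](q & ~p & q) there: b:T. ✓
b: successors {c}; [][](q & ~p & q) there: c:T. ✓
c: successors {g}; [][](q & ~p & q) there: g:T. ✓
g: successors {c}; [][](q & ~p & q) there: c:T. ✓
Satisfying worlds: {a, b, c, g}.
So [][][](q & ~p & q) fails at the other 0 worlds.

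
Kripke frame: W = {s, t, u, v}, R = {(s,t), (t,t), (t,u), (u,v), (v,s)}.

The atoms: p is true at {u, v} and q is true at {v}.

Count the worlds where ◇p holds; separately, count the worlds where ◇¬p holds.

For ◇p:
s: successors {t}; p there: t:F. ✗
t: successors {t, u}; p there: t:F, u:T. ✓
u: successors {v}; p there: v:T. ✓
v: successors {s}; p there: s:F. ✗
— 2 worlds.
For ◇¬p:
s: successors {t}; ¬p there: t:T. ✓
t: successors {t, u}; ¬p there: t:T, u:F. ✓
u: successors {v}; ¬p there: v:F. ✗
v: successors {s}; ¬p there: s:T. ✓
— 3 worlds.

2 and 3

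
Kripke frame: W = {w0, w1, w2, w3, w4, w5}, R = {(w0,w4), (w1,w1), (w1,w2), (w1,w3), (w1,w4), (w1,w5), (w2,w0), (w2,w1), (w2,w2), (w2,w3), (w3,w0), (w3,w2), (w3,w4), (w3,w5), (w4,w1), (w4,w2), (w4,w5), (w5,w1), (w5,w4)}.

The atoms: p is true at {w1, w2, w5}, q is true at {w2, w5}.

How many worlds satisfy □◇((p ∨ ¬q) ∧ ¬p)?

2

w0: successors {w4}; ◇((p ∨ ¬q) ∧ ¬p) there: w4:F. ✗
w1: successors {w1, w2, w3, w4, w5}; ◇((p ∨ ¬q) ∧ ¬p) there: w1:T, w2:T, w3:T, w4:F, w5:T. ✗
w2: successors {w0, w1, w2, w3}; ◇((p ∨ ¬q) ∧ ¬p) there: w0:T, w1:T, w2:T, w3:T. ✓
w3: successors {w0, w2, w4, w5}; ◇((p ∨ ¬q) ∧ ¬p) there: w0:T, w2:T, w4:F, w5:T. ✗
w4: successors {w1, w2, w5}; ◇((p ∨ ¬q) ∧ ¬p) there: w1:T, w2:T, w5:T. ✓
w5: successors {w1, w4}; ◇((p ∨ ¬q) ∧ ¬p) there: w1:T, w4:F. ✗
Satisfying worlds: {w2, w4}.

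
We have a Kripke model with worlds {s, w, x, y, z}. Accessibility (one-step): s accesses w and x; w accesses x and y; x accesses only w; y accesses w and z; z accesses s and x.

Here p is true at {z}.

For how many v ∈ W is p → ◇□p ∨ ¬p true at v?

4

s: p is F, ◇□p ∨ ¬p is T. ✓
w: p is F, ◇□p ∨ ¬p is T. ✓
x: p is F, ◇□p ∨ ¬p is T. ✓
y: p is F, ◇□p ∨ ¬p is T. ✓
z: p is T, ◇□p ∨ ¬p is F. ✗
Satisfying worlds: {s, w, x, y}.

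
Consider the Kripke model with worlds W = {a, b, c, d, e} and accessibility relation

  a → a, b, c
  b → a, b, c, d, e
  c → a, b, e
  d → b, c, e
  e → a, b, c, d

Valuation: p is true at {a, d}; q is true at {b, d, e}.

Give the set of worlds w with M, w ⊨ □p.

∅

a: successors {a, b, c}; p there: a:T, b:F, c:F. ✗
b: successors {a, b, c, d, e}; p there: a:T, b:F, c:F, d:T, e:F. ✗
c: successors {a, b, e}; p there: a:T, b:F, e:F. ✗
d: successors {b, c, e}; p there: b:F, c:F, e:F. ✗
e: successors {a, b, c, d}; p there: a:T, b:F, c:F, d:T. ✗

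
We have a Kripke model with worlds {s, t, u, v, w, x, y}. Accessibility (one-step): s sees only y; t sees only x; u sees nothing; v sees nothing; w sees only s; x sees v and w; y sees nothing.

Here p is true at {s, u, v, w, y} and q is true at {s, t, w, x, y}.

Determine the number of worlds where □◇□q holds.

5

s: successors {y}; ◇□q there: y:F. ✗
t: successors {x}; ◇□q there: x:T. ✓
u: no successors, so □◇□q holds vacuously. ✓
v: no successors, so □◇□q holds vacuously. ✓
w: successors {s}; ◇□q there: s:T. ✓
x: successors {v, w}; ◇□q there: v:F, w:T. ✗
y: no successors, so □◇□q holds vacuously. ✓
Satisfying worlds: {t, u, v, w, y}.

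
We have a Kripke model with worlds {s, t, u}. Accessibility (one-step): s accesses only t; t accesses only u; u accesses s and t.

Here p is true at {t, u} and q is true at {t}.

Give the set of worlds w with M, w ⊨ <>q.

{s, u}

s: successors {t}; q there: t:T. ✓
t: successors {u}; q there: u:F. ✗
u: successors {s, t}; q there: s:F, t:T. ✓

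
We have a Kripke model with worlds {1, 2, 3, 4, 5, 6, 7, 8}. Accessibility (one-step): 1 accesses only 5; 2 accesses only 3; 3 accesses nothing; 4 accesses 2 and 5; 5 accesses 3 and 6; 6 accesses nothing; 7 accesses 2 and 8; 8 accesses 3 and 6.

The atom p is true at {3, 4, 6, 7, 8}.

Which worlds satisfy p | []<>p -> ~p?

{1, 2, 5}

1: p | []<>p is T, ~p is T. ✓
2: p | []<>p is F, ~p is T. ✓
3: p | []<>p is T, ~p is F. ✗
4: p | []<>p is T, ~p is F. ✗
5: p | []<>p is F, ~p is T. ✓
6: p | []<>p is T, ~p is F. ✗
7: p | []<>p is T, ~p is F. ✗
8: p | []<>p is T, ~p is F. ✗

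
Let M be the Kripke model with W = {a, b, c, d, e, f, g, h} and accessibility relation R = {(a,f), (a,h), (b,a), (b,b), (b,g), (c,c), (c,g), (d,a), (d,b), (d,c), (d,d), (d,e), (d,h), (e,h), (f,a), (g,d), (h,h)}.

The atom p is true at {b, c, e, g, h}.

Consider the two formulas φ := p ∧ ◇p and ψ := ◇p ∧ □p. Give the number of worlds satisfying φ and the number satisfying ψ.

4 and 3

For p ∧ ◇p:
a: p is F, ◇p is T. ✗
b: p is T, ◇p is T. ✓
c: p is T, ◇p is T. ✓
d: p is F, ◇p is T. ✗
e: p is T, ◇p is T. ✓
f: p is F, ◇p is F. ✗
g: p is T, ◇p is F. ✗
h: p is T, ◇p is T. ✓
— 4 worlds.
For ◇p ∧ □p:
a: ◇p is T, □p is F. ✗
b: ◇p is T, □p is F. ✗
c: ◇p is T, □p is T. ✓
d: ◇p is T, □p is F. ✗
e: ◇p is T, □p is T. ✓
f: ◇p is F, □p is F. ✗
g: ◇p is F, □p is F. ✗
h: ◇p is T, □p is T. ✓
— 3 worlds.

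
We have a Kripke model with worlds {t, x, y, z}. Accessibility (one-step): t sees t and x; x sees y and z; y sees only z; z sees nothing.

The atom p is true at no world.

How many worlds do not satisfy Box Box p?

t: successors {t, x}; Box p there: t:F, x:F. ✗
x: successors {y, z}; Box p there: y:F, z:T. ✗
y: successors {z}; Box p there: z:T. ✓
z: no successors, so Box Box p holds vacuously. ✓
Satisfying worlds: {y, z}.
So Box Box p fails at the other 2 worlds.

2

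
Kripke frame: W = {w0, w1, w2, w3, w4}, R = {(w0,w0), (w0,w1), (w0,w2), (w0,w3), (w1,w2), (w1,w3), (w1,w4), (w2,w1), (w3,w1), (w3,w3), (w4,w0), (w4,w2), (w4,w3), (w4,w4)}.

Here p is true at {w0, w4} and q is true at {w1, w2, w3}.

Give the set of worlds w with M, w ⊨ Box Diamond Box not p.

{w2, w3}

w0: successors {w0, w1, w2, w3}; Diamond Box not p there: w0:T, w1:T, w2:F, w3:T. ✗
w1: successors {w2, w3, w4}; Diamond Box not p there: w2:F, w3:T, w4:T. ✗
w2: successors {w1}; Diamond Box not p there: w1:T. ✓
w3: successors {w1, w3}; Diamond Box not p there: w1:T, w3:T. ✓
w4: successors {w0, w2, w3, w4}; Diamond Box not p there: w0:T, w2:F, w3:T, w4:T. ✗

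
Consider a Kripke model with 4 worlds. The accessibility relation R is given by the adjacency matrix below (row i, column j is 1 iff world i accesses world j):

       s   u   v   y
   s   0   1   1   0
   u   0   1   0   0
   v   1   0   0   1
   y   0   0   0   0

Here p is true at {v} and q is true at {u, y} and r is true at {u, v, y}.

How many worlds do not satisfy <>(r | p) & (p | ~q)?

s: <>(r | p) is T, p | ~q is T. ✓
u: <>(r | p) is T, p | ~q is F. ✗
v: <>(r | p) is T, p | ~q is T. ✓
y: <>(r | p) is F, p | ~q is F. ✗
Satisfying worlds: {s, v}.
So <>(r | p) & (p | ~q) fails at the other 2 worlds.

2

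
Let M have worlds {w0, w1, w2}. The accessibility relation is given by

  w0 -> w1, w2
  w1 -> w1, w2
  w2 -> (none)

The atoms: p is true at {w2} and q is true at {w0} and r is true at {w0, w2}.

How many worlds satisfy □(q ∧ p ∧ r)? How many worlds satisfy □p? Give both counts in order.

1 and 1

For □(q ∧ p ∧ r):
w0: successors {w1, w2}; q ∧ p ∧ r there: w1:F, w2:F. ✗
w1: successors {w1, w2}; q ∧ p ∧ r there: w1:F, w2:F. ✗
w2: no successors, so □(q ∧ p ∧ r) holds vacuously. ✓
— 1 world.
For □p:
w0: successors {w1, w2}; p there: w1:F, w2:T. ✗
w1: successors {w1, w2}; p there: w1:F, w2:T. ✗
w2: no successors, so □p holds vacuously. ✓
— 1 world.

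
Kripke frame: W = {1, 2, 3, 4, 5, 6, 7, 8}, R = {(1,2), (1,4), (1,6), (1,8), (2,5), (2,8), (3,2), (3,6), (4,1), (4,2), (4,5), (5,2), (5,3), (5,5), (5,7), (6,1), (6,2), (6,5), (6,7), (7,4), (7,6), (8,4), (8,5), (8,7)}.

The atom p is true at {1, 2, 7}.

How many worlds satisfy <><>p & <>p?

1: <><>p is T, <>p is T. ✓
2: <><>p is T, <>p is F. ✗
3: <><>p is T, <>p is T. ✓
4: <><>p is T, <>p is T. ✓
5: <><>p is T, <>p is T. ✓
6: <><>p is T, <>p is T. ✓
7: <><>p is T, <>p is F. ✗
8: <><>p is T, <>p is T. ✓
Satisfying worlds: {1, 3, 4, 5, 6, 8}.

6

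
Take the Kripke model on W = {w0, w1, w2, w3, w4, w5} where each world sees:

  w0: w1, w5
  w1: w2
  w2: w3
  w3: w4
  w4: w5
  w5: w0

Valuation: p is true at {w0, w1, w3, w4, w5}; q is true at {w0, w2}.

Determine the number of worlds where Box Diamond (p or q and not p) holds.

w0: successors {w1, w5}; Diamond (p or q and not p) there: w1:T, w5:T. ✓
w1: successors {w2}; Diamond (p or q and not p) there: w2:T. ✓
w2: successors {w3}; Diamond (p or q and not p) there: w3:T. ✓
w3: successors {w4}; Diamond (p or q and not p) there: w4:T. ✓
w4: successors {w5}; Diamond (p or q and not p) there: w5:T. ✓
w5: successors {w0}; Diamond (p or q and not p) there: w0:T. ✓
Satisfying worlds: {w0, w1, w2, w3, w4, w5}.

6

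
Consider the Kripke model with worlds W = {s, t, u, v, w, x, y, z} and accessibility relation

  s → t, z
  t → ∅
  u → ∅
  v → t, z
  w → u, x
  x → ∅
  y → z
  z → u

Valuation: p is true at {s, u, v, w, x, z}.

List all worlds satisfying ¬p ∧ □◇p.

s: ¬p is F, □◇p is F. ✗
t: ¬p is T, □◇p is T. ✓
u: ¬p is F, □◇p is T. ✗
v: ¬p is F, □◇p is F. ✗
w: ¬p is F, □◇p is F. ✗
x: ¬p is F, □◇p is T. ✗
y: ¬p is T, □◇p is T. ✓
z: ¬p is F, □◇p is F. ✗

{t, y}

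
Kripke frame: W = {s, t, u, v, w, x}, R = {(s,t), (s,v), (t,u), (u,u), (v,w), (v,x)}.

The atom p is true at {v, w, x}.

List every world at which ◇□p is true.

{s, v}

s: successors {t, v}; □p there: t:F, v:T. ✓
t: successors {u}; □p there: u:F. ✗
u: successors {u}; □p there: u:F. ✗
v: successors {w, x}; □p there: w:T, x:T. ✓
w: no successors, so ◇□p fails. ✗
x: no successors, so ◇□p fails. ✗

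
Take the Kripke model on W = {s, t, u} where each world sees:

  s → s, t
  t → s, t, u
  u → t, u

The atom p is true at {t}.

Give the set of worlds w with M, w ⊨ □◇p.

s: successors {s, t}; ◇p there: s:T, t:T. ✓
t: successors {s, t, u}; ◇p there: s:T, t:T, u:T. ✓
u: successors {t, u}; ◇p there: t:T, u:T. ✓

{s, t, u}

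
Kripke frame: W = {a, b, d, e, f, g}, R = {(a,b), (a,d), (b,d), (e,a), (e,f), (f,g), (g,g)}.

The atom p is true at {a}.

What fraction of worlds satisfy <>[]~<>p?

a: successors {b, d}; []~<>p there: b:T, d:T. ✓
b: successors {d}; []~<>p there: d:T. ✓
d: no successors, so <>[]~<>p fails. ✗
e: successors {a, f}; []~<>p there: a:T, f:T. ✓
f: successors {g}; []~<>p there: g:T. ✓
g: successors {g}; []~<>p there: g:T. ✓
That's 5 of 6 worlds, so 5/6.

5/6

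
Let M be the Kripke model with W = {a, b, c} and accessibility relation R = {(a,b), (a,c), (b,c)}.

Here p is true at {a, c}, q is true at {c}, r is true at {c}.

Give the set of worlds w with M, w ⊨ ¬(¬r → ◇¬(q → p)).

{a, b}

a: ¬r → ◇¬(q → p) is F. ✓
b: ¬r → ◇¬(q → p) is F. ✓
c: ¬r → ◇¬(q → p) is T. ✗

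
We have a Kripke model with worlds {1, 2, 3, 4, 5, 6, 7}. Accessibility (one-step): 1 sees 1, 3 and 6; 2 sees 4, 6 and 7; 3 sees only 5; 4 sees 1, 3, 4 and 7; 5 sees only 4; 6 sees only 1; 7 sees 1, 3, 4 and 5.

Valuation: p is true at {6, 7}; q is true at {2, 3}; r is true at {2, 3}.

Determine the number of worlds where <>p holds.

3

1: successors {1, 3, 6}; p there: 1:F, 3:F, 6:T. ✓
2: successors {4, 6, 7}; p there: 4:F, 6:T, 7:T. ✓
3: successors {5}; p there: 5:F. ✗
4: successors {1, 3, 4, 7}; p there: 1:F, 3:F, 4:F, 7:T. ✓
5: successors {4}; p there: 4:F. ✗
6: successors {1}; p there: 1:F. ✗
7: successors {1, 3, 4, 5}; p there: 1:F, 3:F, 4:F, 5:F. ✗
Satisfying worlds: {1, 2, 4}.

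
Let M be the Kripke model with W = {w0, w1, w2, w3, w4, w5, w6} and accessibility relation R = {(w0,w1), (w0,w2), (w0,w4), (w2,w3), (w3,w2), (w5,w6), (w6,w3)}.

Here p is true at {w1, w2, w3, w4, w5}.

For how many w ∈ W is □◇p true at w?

w0: successors {w1, w2, w4}; ◇p there: w1:F, w2:T, w4:F. ✗
w1: no successors, so □◇p holds vacuously. ✓
w2: successors {w3}; ◇p there: w3:T. ✓
w3: successors {w2}; ◇p there: w2:T. ✓
w4: no successors, so □◇p holds vacuously. ✓
w5: successors {w6}; ◇p there: w6:T. ✓
w6: successors {w3}; ◇p there: w3:T. ✓
Satisfying worlds: {w1, w2, w3, w4, w5, w6}.

6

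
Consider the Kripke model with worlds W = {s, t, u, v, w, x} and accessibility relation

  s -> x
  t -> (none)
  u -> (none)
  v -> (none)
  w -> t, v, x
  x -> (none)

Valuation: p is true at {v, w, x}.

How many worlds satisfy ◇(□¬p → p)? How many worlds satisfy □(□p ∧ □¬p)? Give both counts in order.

2 and 6

For ◇(□¬p → p):
s: successors {x}; □¬p → p there: x:T. ✓
t: no successors, so ◇(□¬p → p) fails. ✗
u: no successors, so ◇(□¬p → p) fails. ✗
v: no successors, so ◇(□¬p → p) fails. ✗
w: successors {t, v, x}; □¬p → p there: t:F, v:T, x:T. ✓
x: no successors, so ◇(□¬p → p) fails. ✗
— 2 worlds.
For □(□p ∧ □¬p):
s: successors {x}; □p ∧ □¬p there: x:T. ✓
t: no successors, so □(□p ∧ □¬p) holds vacuously. ✓
u: no successors, so □(□p ∧ □¬p) holds vacuously. ✓
v: no successors, so □(□p ∧ □¬p) holds vacuously. ✓
w: successors {t, v, x}; □p ∧ □¬p there: t:T, v:T, x:T. ✓
x: no successors, so □(□p ∧ □¬p) holds vacuously. ✓
— 6 worlds.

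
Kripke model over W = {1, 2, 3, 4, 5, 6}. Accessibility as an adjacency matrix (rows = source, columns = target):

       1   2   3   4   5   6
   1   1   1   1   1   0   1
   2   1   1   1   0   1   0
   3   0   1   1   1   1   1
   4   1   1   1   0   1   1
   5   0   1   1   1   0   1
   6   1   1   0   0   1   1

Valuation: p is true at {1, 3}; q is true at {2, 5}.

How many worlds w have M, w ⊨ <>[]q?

0

1: successors {1, 2, 3, 4, 6}; []q there: 1:F, 2:F, 3:F, 4:F, 6:F. ✗
2: successors {1, 2, 3, 5}; []q there: 1:F, 2:F, 3:F, 5:F. ✗
3: successors {2, 3, 4, 5, 6}; []q there: 2:F, 3:F, 4:F, 5:F, 6:F. ✗
4: successors {1, 2, 3, 5, 6}; []q there: 1:F, 2:F, 3:F, 5:F, 6:F. ✗
5: successors {2, 3, 4, 6}; []q there: 2:F, 3:F, 4:F, 6:F. ✗
6: successors {1, 2, 5, 6}; []q there: 1:F, 2:F, 5:F, 6:F. ✗
Satisfying worlds: ∅.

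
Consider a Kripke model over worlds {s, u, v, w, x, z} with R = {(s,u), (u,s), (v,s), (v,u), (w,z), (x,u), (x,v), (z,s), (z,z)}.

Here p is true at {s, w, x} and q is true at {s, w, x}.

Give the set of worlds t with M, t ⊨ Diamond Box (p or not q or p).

s: successors {u}; Box (p or not q or p) there: u:T. ✓
u: successors {s}; Box (p or not q or p) there: s:T. ✓
v: successors {s, u}; Box (p or not q or p) there: s:T, u:T. ✓
w: successors {z}; Box (p or not q or p) there: z:T. ✓
x: successors {u, v}; Box (p or not q or p) there: u:T, v:T. ✓
z: successors {s, z}; Box (p or not q or p) there: s:T, z:T. ✓

{s, u, v, w, x, z}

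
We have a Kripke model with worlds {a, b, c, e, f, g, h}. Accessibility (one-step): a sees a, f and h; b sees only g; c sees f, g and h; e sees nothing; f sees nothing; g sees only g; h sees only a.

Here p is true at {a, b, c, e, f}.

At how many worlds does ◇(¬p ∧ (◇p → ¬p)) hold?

4

a: successors {a, f, h}; ¬p ∧ (◇p → ¬p) there: a:F, f:F, h:T. ✓
b: successors {g}; ¬p ∧ (◇p → ¬p) there: g:T. ✓
c: successors {f, g, h}; ¬p ∧ (◇p → ¬p) there: f:F, g:T, h:T. ✓
e: no successors, so ◇(¬p ∧ (◇p → ¬p)) fails. ✗
f: no successors, so ◇(¬p ∧ (◇p → ¬p)) fails. ✗
g: successors {g}; ¬p ∧ (◇p → ¬p) there: g:T. ✓
h: successors {a}; ¬p ∧ (◇p → ¬p) there: a:F. ✗
Satisfying worlds: {a, b, c, g}.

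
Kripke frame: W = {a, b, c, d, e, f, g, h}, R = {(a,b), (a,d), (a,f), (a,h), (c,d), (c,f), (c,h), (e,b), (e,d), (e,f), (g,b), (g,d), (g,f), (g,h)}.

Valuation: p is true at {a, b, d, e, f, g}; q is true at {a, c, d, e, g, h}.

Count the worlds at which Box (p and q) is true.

a: successors {b, d, f, h}; p and q there: b:F, d:T, f:F, h:F. ✗
b: no successors, so Box (p and q) holds vacuously. ✓
c: successors {d, f, h}; p and q there: d:T, f:F, h:F. ✗
d: no successors, so Box (p and q) holds vacuously. ✓
e: successors {b, d, f}; p and q there: b:F, d:T, f:F. ✗
f: no successors, so Box (p and q) holds vacuously. ✓
g: successors {b, d, f, h}; p and q there: b:F, d:T, f:F, h:F. ✗
h: no successors, so Box (p and q) holds vacuously. ✓
Satisfying worlds: {b, d, f, h}.

4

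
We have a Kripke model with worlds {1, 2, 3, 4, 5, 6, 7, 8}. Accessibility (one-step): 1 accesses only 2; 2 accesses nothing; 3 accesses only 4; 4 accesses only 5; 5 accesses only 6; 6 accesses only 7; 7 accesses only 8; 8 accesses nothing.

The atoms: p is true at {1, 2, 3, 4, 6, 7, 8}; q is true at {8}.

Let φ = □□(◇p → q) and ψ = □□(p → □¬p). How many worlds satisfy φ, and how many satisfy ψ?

For □□(◇p → q):
1: successors {2}; □(◇p → q) there: 2:T. ✓
2: no successors, so □□(◇p → q) holds vacuously. ✓
3: successors {4}; □(◇p → q) there: 4:F. ✗
4: successors {5}; □(◇p → q) there: 5:F. ✗
5: successors {6}; □(◇p → q) there: 6:F. ✗
6: successors {7}; □(◇p → q) there: 7:T. ✓
7: successors {8}; □(◇p → q) there: 8:T. ✓
8: no successors, so □□(◇p → q) holds vacuously. ✓
— 5 worlds.
For □□(p → □¬p):
1: successors {2}; □(p → □¬p) there: 2:T. ✓
2: no successors, so □□(p → □¬p) holds vacuously. ✓
3: successors {4}; □(p → □¬p) there: 4:T. ✓
4: successors {5}; □(p → □¬p) there: 5:F. ✗
5: successors {6}; □(p → □¬p) there: 6:F. ✗
6: successors {7}; □(p → □¬p) there: 7:T. ✓
7: successors {8}; □(p → □¬p) there: 8:T. ✓
8: no successors, so □□(p → □¬p) holds vacuously. ✓
— 6 worlds.

5 and 6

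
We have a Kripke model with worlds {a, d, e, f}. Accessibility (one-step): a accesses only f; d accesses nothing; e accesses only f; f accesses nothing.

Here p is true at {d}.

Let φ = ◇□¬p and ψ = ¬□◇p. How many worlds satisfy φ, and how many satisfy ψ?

For ◇□¬p:
a: successors {f}; □¬p there: f:T. ✓
d: no successors, so ◇□¬p fails. ✗
e: successors {f}; □¬p there: f:T. ✓
f: no successors, so ◇□¬p fails. ✗
— 2 worlds.
For ¬□◇p:
a: □◇p is F. ✓
d: □◇p is T. ✗
e: □◇p is F. ✓
f: □◇p is T. ✗
— 2 worlds.

2 and 2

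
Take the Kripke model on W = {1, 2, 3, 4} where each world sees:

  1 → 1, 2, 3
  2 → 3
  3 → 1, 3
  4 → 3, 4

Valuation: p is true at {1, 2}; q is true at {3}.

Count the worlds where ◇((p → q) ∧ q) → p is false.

2

1: ◇((p → q) ∧ q) is T, p is T. ✓
2: ◇((p → q) ∧ q) is T, p is T. ✓
3: ◇((p → q) ∧ q) is T, p is F. ✗
4: ◇((p → q) ∧ q) is T, p is F. ✗
Satisfying worlds: {1, 2}.
So ◇((p → q) ∧ q) → p fails at the other 2 worlds.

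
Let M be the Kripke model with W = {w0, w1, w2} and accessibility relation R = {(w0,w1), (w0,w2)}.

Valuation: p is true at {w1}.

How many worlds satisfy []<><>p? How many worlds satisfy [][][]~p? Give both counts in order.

For []<><>p:
w0: successors {w1, w2}; <><>p there: w1:F, w2:F. ✗
w1: no successors, so []<><>p holds vacuously. ✓
w2: no successors, so []<><>p holds vacuously. ✓
— 2 worlds.
For [][][]~p:
w0: successors {w1, w2}; [][]~p there: w1:T, w2:T. ✓
w1: no successors, so [][][]~p holds vacuously. ✓
w2: no successors, so [][][]~p holds vacuously. ✓
— 3 worlds.

2 and 3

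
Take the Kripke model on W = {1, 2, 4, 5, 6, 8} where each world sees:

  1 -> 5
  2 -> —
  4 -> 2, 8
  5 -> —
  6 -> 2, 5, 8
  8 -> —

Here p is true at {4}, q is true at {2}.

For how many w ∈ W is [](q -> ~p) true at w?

6

1: successors {5}; q -> ~p there: 5:T. ✓
2: no successors, so [](q -> ~p) holds vacuously. ✓
4: successors {2, 8}; q -> ~p there: 2:T, 8:T. ✓
5: no successors, so [](q -> ~p) holds vacuously. ✓
6: successors {2, 5, 8}; q -> ~p there: 2:T, 5:T, 8:T. ✓
8: no successors, so [](q -> ~p) holds vacuously. ✓
Satisfying worlds: {1, 2, 4, 5, 6, 8}.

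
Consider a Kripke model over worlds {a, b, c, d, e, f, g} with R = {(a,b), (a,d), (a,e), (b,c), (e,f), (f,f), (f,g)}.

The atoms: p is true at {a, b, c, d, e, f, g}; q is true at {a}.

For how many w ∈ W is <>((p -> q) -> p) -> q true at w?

a: <>((p -> q) -> p) is T, q is T. ✓
b: <>((p -> q) -> p) is T, q is F. ✗
c: <>((p -> q) -> p) is F, q is F. ✓
d: <>((p -> q) -> p) is F, q is F. ✓
e: <>((p -> q) -> p) is T, q is F. ✗
f: <>((p -> q) -> p) is T, q is F. ✗
g: <>((p -> q) -> p) is F, q is F. ✓
Satisfying worlds: {a, c, d, g}.

4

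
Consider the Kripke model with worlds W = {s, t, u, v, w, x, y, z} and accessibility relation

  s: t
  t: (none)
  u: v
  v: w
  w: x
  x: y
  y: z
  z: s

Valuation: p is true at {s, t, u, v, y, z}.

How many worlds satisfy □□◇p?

6

s: successors {t}; □◇p there: t:T. ✓
t: no successors, so □□◇p holds vacuously. ✓
u: successors {v}; □◇p there: v:F. ✗
v: successors {w}; □◇p there: w:T. ✓
w: successors {x}; □◇p there: x:T. ✓
x: successors {y}; □◇p there: y:T. ✓
y: successors {z}; □◇p there: z:T. ✓
z: successors {s}; □◇p there: s:F. ✗
Satisfying worlds: {s, t, v, w, x, y}.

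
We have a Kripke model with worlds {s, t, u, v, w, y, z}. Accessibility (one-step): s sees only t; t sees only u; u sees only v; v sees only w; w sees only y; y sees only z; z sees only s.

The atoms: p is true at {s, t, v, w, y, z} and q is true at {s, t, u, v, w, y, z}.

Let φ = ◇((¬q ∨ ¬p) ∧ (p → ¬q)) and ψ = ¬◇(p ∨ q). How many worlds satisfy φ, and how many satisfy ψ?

For ◇((¬q ∨ ¬p) ∧ (p → ¬q)):
s: successors {t}; (¬q ∨ ¬p) ∧ (p → ¬q) there: t:F. ✗
t: successors {u}; (¬q ∨ ¬p) ∧ (p → ¬q) there: u:T. ✓
u: successors {v}; (¬q ∨ ¬p) ∧ (p → ¬q) there: v:F. ✗
v: successors {w}; (¬q ∨ ¬p) ∧ (p → ¬q) there: w:F. ✗
w: successors {y}; (¬q ∨ ¬p) ∧ (p → ¬q) there: y:F. ✗
y: successors {z}; (¬q ∨ ¬p) ∧ (p → ¬q) there: z:F. ✗
z: successors {s}; (¬q ∨ ¬p) ∧ (p → ¬q) there: s:F. ✗
— 1 world.
For ¬◇(p ∨ q):
s: ◇(p ∨ q) is T. ✗
t: ◇(p ∨ q) is T. ✗
u: ◇(p ∨ q) is T. ✗
v: ◇(p ∨ q) is T. ✗
w: ◇(p ∨ q) is T. ✗
y: ◇(p ∨ q) is T. ✗
z: ◇(p ∨ q) is T. ✗
— 0 worlds.

1 and 0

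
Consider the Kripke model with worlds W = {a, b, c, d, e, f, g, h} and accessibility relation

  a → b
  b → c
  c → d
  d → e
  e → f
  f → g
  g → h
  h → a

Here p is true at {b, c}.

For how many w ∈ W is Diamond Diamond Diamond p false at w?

6

a: successors {b}; Diamond Diamond p there: b:F. ✗
b: successors {c}; Diamond Diamond p there: c:F. ✗
c: successors {d}; Diamond Diamond p there: d:F. ✗
d: successors {e}; Diamond Diamond p there: e:F. ✗
e: successors {f}; Diamond Diamond p there: f:F. ✗
f: successors {g}; Diamond Diamond p there: g:F. ✗
g: successors {h}; Diamond Diamond p there: h:T. ✓
h: successors {a}; Diamond Diamond p there: a:T. ✓
Satisfying worlds: {g, h}.
So Diamond Diamond Diamond p fails at the other 6 worlds.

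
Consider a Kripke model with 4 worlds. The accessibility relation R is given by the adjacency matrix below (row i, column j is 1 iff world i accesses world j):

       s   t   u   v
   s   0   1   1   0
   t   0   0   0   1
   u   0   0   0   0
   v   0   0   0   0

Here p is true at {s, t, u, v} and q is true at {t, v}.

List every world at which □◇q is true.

s: successors {t, u}; ◇q there: t:T, u:F. ✗
t: successors {v}; ◇q there: v:F. ✗
u: no successors, so □◇q holds vacuously. ✓
v: no successors, so □◇q holds vacuously. ✓

{u, v}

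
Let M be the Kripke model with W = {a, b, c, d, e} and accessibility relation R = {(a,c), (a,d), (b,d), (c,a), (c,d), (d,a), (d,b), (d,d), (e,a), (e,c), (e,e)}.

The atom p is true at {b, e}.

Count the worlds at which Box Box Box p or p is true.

a: Box Box Box p is F, p is F. ✗
b: Box Box Box p is F, p is T. ✓
c: Box Box Box p is F, p is F. ✗
d: Box Box Box p is F, p is F. ✗
e: Box Box Box p is F, p is T. ✓
Satisfying worlds: {b, e}.

2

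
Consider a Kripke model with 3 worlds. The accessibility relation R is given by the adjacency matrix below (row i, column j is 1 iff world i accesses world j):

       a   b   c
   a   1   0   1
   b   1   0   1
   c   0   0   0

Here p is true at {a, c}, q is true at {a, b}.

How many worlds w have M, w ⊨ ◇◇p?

2

a: successors {a, c}; ◇p there: a:T, c:F. ✓
b: successors {a, c}; ◇p there: a:T, c:F. ✓
c: no successors, so ◇◇p fails. ✗
Satisfying worlds: {a, b}.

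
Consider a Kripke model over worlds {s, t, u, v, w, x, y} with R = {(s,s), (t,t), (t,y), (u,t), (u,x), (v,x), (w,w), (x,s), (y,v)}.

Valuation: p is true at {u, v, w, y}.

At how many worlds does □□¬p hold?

4

s: successors {s}; □¬p there: s:T. ✓
t: successors {t, y}; □¬p there: t:F, y:F. ✗
u: successors {t, x}; □¬p there: t:F, x:T. ✗
v: successors {x}; □¬p there: x:T. ✓
w: successors {w}; □¬p there: w:F. ✗
x: successors {s}; □¬p there: s:T. ✓
y: successors {v}; □¬p there: v:T. ✓
Satisfying worlds: {s, v, x, y}.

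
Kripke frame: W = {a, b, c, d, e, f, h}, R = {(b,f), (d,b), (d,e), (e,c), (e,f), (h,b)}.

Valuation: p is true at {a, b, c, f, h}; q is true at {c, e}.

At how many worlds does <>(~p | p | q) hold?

a: no successors, so <>(~p | p | q) fails. ✗
b: successors {f}; ~p | p | q there: f:T. ✓
c: no successors, so <>(~p | p | q) fails. ✗
d: successors {b, e}; ~p | p | q there: b:T, e:T. ✓
e: successors {c, f}; ~p | p | q there: c:T, f:T. ✓
f: no successors, so <>(~p | p | q) fails. ✗
h: successors {b}; ~p | p | q there: b:T. ✓
Satisfying worlds: {b, d, e, h}.

4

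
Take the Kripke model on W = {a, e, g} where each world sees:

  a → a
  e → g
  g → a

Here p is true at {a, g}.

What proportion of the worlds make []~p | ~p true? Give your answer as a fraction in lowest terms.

a: []~p is F, ~p is F. ✗
e: []~p is F, ~p is T. ✓
g: []~p is F, ~p is F. ✗
That's 1 of 3 worlds, so 1/3.

1/3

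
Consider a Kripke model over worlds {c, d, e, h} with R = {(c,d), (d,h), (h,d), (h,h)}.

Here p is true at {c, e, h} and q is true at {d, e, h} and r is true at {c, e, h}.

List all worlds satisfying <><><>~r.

c: successors {d}; <><>~r there: d:T. ✓
d: successors {h}; <><>~r there: h:T. ✓
e: no successors, so <><><>~r fails. ✗
h: successors {d, h}; <><>~r there: d:T, h:T. ✓

{c, d, h}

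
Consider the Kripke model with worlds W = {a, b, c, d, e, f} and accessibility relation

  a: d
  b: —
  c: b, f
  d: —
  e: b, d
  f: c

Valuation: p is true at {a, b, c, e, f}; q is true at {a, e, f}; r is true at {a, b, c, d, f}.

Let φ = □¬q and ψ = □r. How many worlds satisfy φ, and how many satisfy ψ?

For □¬q:
a: successors {d}; ¬q there: d:T. ✓
b: no successors, so □¬q holds vacuously. ✓
c: successors {b, f}; ¬q there: b:T, f:F. ✗
d: no successors, so □¬q holds vacuously. ✓
e: successors {b, d}; ¬q there: b:T, d:T. ✓
f: successors {c}; ¬q there: c:T. ✓
— 5 worlds.
For □r:
a: successors {d}; r there: d:T. ✓
b: no successors, so □r holds vacuously. ✓
c: successors {b, f}; r there: b:T, f:T. ✓
d: no successors, so □r holds vacuously. ✓
e: successors {b, d}; r there: b:T, d:T. ✓
f: successors {c}; r there: c:T. ✓
— 6 worlds.

5 and 6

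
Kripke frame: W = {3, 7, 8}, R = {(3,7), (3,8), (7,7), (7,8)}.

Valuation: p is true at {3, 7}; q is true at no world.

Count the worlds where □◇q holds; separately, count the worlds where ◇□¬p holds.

For □◇q:
3: successors {7, 8}; ◇q there: 7:F, 8:F. ✗
7: successors {7, 8}; ◇q there: 7:F, 8:F. ✗
8: no successors, so □◇q holds vacuously. ✓
— 1 world.
For ◇□¬p:
3: successors {7, 8}; □¬p there: 7:F, 8:T. ✓
7: successors {7, 8}; □¬p there: 7:F, 8:T. ✓
8: no successors, so ◇□¬p fails. ✗
— 2 worlds.

1 and 2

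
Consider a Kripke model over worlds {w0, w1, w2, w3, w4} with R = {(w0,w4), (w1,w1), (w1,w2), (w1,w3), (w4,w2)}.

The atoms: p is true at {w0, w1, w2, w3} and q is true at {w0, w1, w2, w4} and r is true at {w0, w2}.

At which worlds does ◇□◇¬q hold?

{w1, w4}

w0: successors {w4}; □◇¬q there: w4:F. ✗
w1: successors {w1, w2, w3}; □◇¬q there: w1:F, w2:T, w3:T. ✓
w2: no successors, so ◇□◇¬q fails. ✗
w3: no successors, so ◇□◇¬q fails. ✗
w4: successors {w2}; □◇¬q there: w2:T. ✓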